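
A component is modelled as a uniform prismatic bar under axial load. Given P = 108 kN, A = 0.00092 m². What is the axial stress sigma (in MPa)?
Model: a uniform prismatic bar under axial load, so sigma = P / A.
Convert to SI units:
  P = 108 kN = 108000 N
Substitute:
  sigma = 108000 / 0.00092
  sigma = 1.174 × 10⁸ Pa
Convert: sigma = 1.174 × 10⁸ Pa = 117.4 MPa
Final answer: sigma = 117.4 MPa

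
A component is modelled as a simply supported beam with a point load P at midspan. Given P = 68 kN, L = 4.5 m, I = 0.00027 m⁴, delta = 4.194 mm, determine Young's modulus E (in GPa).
Model: a simply supported beam with a point load P at midspan, so delta = (P·L^3) / (48·E·I).
Solve for E: E = (P·L^3) / (48·delta·I).
Convert to SI units:
  P = 68 kN = 68000 N
  delta = 4.194 mm = 0.004194 m
Substitute:
  E = (68000 × 4.5^3) / (48 × 0.004194 × 0.00027)
  E = 1.14 × 10¹¹ Pa
Convert: E = 1.14 × 10¹¹ Pa = 114 GPa
Final answer: E = 114 GPa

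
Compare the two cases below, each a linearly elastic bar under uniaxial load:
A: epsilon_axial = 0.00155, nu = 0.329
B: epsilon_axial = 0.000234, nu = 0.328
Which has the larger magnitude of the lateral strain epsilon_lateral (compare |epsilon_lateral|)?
Model: a linearly elastic bar under uniaxial load, so epsilon_lateral = -nu·epsilon_axial (SI units).
  A: epsilon_lateral = -(0.329 × 0.00155) = -0.00051
  B: epsilon_lateral = -(0.328 × 0.000234) = -7.675 × 10⁻⁵
|epsilon_lateral|: A = 0.00051, B = 7.675 × 10⁻⁵, so A is larger in magnitude.
Final answer: A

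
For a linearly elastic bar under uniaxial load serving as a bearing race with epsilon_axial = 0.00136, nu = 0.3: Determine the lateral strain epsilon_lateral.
Model: a linearly elastic bar under uniaxial load, so epsilon_lateral = -nu·epsilon_axial.
Substitute:
  epsilon_lateral = -(0.3 × 0.00136)
  epsilon_lateral = -0.000408
Final answer: epsilon_lateral = -0.000408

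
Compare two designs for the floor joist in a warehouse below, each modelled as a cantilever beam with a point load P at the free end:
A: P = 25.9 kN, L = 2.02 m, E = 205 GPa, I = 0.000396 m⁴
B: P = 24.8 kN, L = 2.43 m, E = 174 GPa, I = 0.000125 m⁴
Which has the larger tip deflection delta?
Model: a cantilever beam with a point load P at the free end, so delta = (P·L^3) / (3·E·I) (SI units).
  A: delta = (25900 × 2.02^3) / (3 × (2.05 × 10¹¹) × 0.000396) = 0.0008766 m = 0.8766 mm
  B: delta = (24800 × 2.43^3) / (3 × (1.74 × 10¹¹) × 0.000125) = 0.005454 m = 5.454 mm
5.454 mm > 0.8766 mm, so B is larger.
Final answer: B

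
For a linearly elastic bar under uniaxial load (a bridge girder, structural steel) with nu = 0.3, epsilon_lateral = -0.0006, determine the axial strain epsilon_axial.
Model: a linearly elastic bar under uniaxial load, so epsilon_lateral = -nu·epsilon_axial.
Solve for epsilon_axial: epsilon_axial = -epsilon_lateral / nu.
Substitute:
  epsilon_axial = -(-0.0006) / 0.3
  epsilon_axial = 0.002
Final answer: epsilon_axial = 0.002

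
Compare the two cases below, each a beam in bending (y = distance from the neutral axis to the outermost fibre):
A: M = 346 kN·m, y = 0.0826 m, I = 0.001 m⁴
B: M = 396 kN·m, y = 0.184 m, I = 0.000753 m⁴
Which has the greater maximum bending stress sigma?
Model: a beam in bending (y = distance from the neutral axis to the outermost fibre), so sigma = (M·y) / I (SI units).
  A: sigma = (346000 × 0.0826) / 0.001 = 2.858 × 10⁷ Pa = 28.58 MPa
  B: sigma = (396000 × 0.184) / 0.000753 = 9.676 × 10⁷ Pa = 96.76 MPa
96.76 MPa > 28.58 MPa, so B is larger.
Final answer: B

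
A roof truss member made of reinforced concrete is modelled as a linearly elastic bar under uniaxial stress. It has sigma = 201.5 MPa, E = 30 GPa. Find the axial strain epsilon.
Model: a linearly elastic bar under uniaxial stress, so epsilon = sigma / E.
Convert to SI units:
  sigma = 201.5 MPa = 2.015 × 10⁸ Pa
  E = 30 GPa = 3 × 10¹⁰ Pa
Substitute:
  epsilon = (2.015 × 10⁸) / (3 × 10¹⁰)
  epsilon = 0.006717
Final answer: epsilon = 0.006717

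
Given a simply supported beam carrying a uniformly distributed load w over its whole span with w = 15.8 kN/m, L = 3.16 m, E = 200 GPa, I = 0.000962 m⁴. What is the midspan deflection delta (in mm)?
Model: a simply supported beam carrying a uniformly distributed load w over its whole span, so delta = (5·w·L^4) / (384·E·I).
Convert to SI units:
  w = 15.8 kN/m = 15800 N/m
  E = 200 GPa = 2 × 10¹¹ Pa
Substitute:
  delta = (5 × 15800 × 3.16^4) / (384 × (2 × 10¹¹) × 0.000962)
  delta = 0.0001066 m
Convert: delta = 0.0001066 m = 0.1066 mm
Final answer: delta = 0.1066 mm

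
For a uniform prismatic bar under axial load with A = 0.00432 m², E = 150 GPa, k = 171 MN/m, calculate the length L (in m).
Model: a uniform prismatic bar under axial load, so k = (A·E) / L.
Solve for L: L = (A·E) / k.
Convert to SI units:
  E = 150 GPa = 1.5 × 10¹¹ Pa
  k = 171 MN/m = 1.71 × 10⁸ N/m
Substitute:
  L = (0.00432 × (1.5 × 10¹¹)) / (1.71 × 10⁸)
  L = 3.789 m
Final answer: L = 3.789 m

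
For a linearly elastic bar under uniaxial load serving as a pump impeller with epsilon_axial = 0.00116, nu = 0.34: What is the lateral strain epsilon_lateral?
Model: a linearly elastic bar under uniaxial load, so epsilon_lateral = -nu·epsilon_axial.
Substitute:
  epsilon_lateral = -(0.34 × 0.00116)
  epsilon_lateral = -0.0003944
Final answer: epsilon_lateral = -0.0003944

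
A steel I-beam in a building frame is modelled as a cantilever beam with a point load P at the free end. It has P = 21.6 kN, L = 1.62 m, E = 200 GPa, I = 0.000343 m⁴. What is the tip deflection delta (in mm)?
Model: a cantilever beam with a point load P at the free end, so delta = (P·L^3) / (3·E·I).
Convert to SI units:
  P = 21.6 kN = 21600 N
  E = 200 GPa = 2 × 10¹¹ Pa
Substitute:
  delta = (21600 × 1.62^3) / (3 × (2 × 10¹¹) × 0.000343)
  delta = 0.0004462 m
Convert: delta = 0.0004462 m = 0.4462 mm
Final answer: delta = 0.4462 mm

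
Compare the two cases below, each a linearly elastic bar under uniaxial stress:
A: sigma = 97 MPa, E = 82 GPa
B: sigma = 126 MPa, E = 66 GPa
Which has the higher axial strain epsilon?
Model: a linearly elastic bar under uniaxial stress, so epsilon = sigma / E (SI units).
  A: epsilon = (9.7 × 10⁷) / (8.2 × 10¹⁰) = 0.001183
  B: epsilon = (1.26 × 10⁸) / (6.6 × 10¹⁰) = 0.001909
0.001909 > 0.001183, so B is larger.
Final answer: B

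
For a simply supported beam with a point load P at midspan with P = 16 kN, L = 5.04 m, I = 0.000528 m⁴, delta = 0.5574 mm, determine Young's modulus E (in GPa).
Model: a simply supported beam with a point load P at midspan, so delta = (P·L^3) / (48·E·I).
Solve for E: E = (P·L^3) / (48·delta·I).
Convert to SI units:
  P = 16 kN = 16000 N
  delta = 0.5574 mm = 0.0005574 m
Substitute:
  E = (16000 × 5.04^3) / (48 × 0.0005574 × 0.000528)
  E = 1.45 × 10¹¹ Pa
Convert: E = 1.45 × 10¹¹ Pa = 145 GPa
Final answer: E = 145 GPa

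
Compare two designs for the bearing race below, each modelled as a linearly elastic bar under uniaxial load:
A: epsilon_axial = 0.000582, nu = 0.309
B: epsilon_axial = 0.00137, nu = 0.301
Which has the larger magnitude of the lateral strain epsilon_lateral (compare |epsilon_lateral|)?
Model: a linearly elastic bar under uniaxial load, so epsilon_lateral = -nu·epsilon_axial (SI units).
  A: epsilon_lateral = -(0.309 × 0.000582) = -0.0001798
  B: epsilon_lateral = -(0.301 × 0.00137) = -0.0004124
|epsilon_lateral|: A = 0.0001798, B = 0.0004124, so B is larger in magnitude.
Final answer: B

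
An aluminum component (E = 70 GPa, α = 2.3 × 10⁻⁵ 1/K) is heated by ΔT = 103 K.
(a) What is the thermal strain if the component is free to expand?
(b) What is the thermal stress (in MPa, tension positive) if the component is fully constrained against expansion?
(a) Free thermal strain ε_th = α·ΔT = (2.3 × 10⁻⁵) × 103 = 0.002369
(b) Fully constrained, the expansion is suppressed, so σ = -E·α·ΔT. Convert E = 70 GPa = 7 × 10¹⁰ Pa.
  σ = -(7 × 10¹⁰) × (2.3 × 10⁻⁵) × 103 = -1.658 × 10⁸ Pa = -165.8 MPa (compressive)
Final answer: (a) ε_th = 0.002369, (b) σ = -165.8 MPa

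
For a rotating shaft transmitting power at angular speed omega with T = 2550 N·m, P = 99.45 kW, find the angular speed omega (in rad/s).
Model: a rotating shaft transmitting power at angular speed omega, so P = T·omega.
Solve for omega: omega = P / T.
Convert to SI units:
  P = 99.45 kW = 99450 W
Substitute:
  omega = 99450 / 2550
  omega = 39 rad/s
Final answer: omega = 39 rad/s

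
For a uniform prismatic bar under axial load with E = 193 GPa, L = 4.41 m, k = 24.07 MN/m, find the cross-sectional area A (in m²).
Model: a uniform prismatic bar under axial load, so k = (A·E) / L.
Solve for A: A = (k·L) / E.
Convert to SI units:
  E = 193 GPa = 1.93 × 10¹¹ Pa
  k = 24.07 MN/m = 2.407 × 10⁷ N/m
Substitute:
  A = ((2.407 × 10⁷) × 4.41) / (1.93 × 10¹¹)
  A = 0.00055 m²
Final answer: A = 0.00055 m²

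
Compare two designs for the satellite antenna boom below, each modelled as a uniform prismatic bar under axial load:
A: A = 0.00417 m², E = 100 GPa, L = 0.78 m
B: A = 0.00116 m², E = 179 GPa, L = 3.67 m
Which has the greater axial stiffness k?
Model: a uniform prismatic bar under axial load, so k = (A·E) / L (SI units).
  A: k = (0.00417 × (1 × 10¹¹)) / 0.78 = 5.346 × 10⁸ N/m = 534.6 MN/m
  B: k = (0.00116 × (1.79 × 10¹¹)) / 3.67 = 5.658 × 10⁷ N/m = 56.58 MN/m
534.6 MN/m > 56.58 MN/m, so A is larger.
Final answer: A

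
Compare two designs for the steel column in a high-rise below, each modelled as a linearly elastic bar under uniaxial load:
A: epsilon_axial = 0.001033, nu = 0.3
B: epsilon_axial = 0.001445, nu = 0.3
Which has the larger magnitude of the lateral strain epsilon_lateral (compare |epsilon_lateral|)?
Model: a linearly elastic bar under uniaxial load, so epsilon_lateral = -nu·epsilon_axial (SI units).
  A: epsilon_lateral = -(0.3 × 0.001033) = -0.0003099
  B: epsilon_lateral = -(0.3 × 0.001445) = -0.0004335
|epsilon_lateral|: A = 0.0003099, B = 0.0004335, so B is larger in magnitude.
Final answer: B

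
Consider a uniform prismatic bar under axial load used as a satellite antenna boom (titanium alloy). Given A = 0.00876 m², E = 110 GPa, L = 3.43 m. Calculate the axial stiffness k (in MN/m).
Model: a uniform prismatic bar under axial load, so k = (A·E) / L.
Convert to SI units:
  E = 110 GPa = 1.1 × 10¹¹ Pa
Substitute:
  k = (0.00876 × (1.1 × 10¹¹)) / 3.43
  k = 2.809 × 10⁸ N/m
Convert: k = 2.809 × 10⁸ N/m = 280.9 MN/m
Final answer: k = 280.9 MN/m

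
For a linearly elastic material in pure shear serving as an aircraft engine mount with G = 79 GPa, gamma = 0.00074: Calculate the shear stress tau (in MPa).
Model: a linearly elastic material in pure shear, so tau = G·gamma.
Convert to SI units:
  G = 79 GPa = 7.9 × 10¹⁰ Pa
Substitute:
  tau = (7.9 × 10¹⁰) × 0.00074
  tau = 5.846 × 10⁷ Pa
Convert: tau = 5.846 × 10⁷ Pa = 58.46 MPa
Final answer: tau = 58.46 MPa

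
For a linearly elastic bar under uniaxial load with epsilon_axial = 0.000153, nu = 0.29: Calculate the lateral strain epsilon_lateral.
Model: a linearly elastic bar under uniaxial load, so epsilon_lateral = -nu·epsilon_axial.
Substitute:
  epsilon_lateral = -(0.29 × 0.000153)
  epsilon_lateral = -4.437 × 10⁻⁵
Final answer: epsilon_lateral = -4.437 × 10⁻⁵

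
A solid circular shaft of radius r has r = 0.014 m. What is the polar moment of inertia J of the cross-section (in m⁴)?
Model: a solid circular shaft of radius r, so J = (π·r^4) / 2.
Substitute:
  J = (π × 0.014^4) / 2
  J = 6.034 × 10⁻⁸ m⁴
Final answer: J = 6.034 × 10⁻⁸ m⁴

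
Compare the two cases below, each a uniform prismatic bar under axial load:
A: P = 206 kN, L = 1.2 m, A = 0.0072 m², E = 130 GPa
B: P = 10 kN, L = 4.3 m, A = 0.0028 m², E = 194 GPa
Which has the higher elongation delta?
Model: a uniform prismatic bar under axial load, so delta = (P·L) / (A·E) (SI units).
  A: delta = (206000 × 1.2) / (0.0072 × (1.3 × 10¹¹)) = 0.0002641 m = 0.2641 mm
  B: delta = (10000 × 4.3) / (0.0028 × (1.94 × 10¹¹)) = 7.916 × 10⁻⁵ m = 0.07916 mm
0.2641 mm > 0.07916 mm, so A is larger.
Final answer: A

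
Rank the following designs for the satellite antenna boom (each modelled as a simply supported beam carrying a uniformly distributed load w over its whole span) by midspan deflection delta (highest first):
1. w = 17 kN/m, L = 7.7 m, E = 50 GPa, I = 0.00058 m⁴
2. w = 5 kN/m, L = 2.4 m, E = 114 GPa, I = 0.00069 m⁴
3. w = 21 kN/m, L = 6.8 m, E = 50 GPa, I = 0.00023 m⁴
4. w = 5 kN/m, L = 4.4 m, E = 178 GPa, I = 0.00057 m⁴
Model: a simply supported beam carrying a uniformly distributed load w over its whole span, so delta = (5·w·L^4) / (384·E·I) (SI units).
  Case 1: delta = (5 × 17000 × 7.7^4) / (384 × (5 × 10¹⁰) × 0.00058) = 0.02683 m = 26.83 mm
  Case 2: delta = (5 × 5000 × 2.4^4) / (384 × (1.14 × 10¹¹) × 0.00069) = 2.746 × 10⁻⁵ m = 0.02746 mm
  Case 3: delta = (5 × 21000 × 6.8^4) / (384 × (5 × 10¹⁰) × 0.00023) = 0.05084 m = 50.84 mm
  Case 4: delta = (5 × 5000 × 4.4^4) / (384 × (1.78 × 10¹¹) × 0.00057) = 0.0002405 m = 0.2405 mm
Ordering: 50.84 mm (case 3) > 26.83 mm (case 1) > 0.2405 mm (case 4) > 0.02746 mm (case 2)
Final answer: 3, 1, 4, 2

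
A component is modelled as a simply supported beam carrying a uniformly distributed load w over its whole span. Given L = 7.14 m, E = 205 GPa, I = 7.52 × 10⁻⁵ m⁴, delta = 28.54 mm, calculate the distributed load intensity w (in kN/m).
Model: a simply supported beam carrying a uniformly distributed load w over its whole span, so delta = (5·w·L^4) / (384·E·I).
Solve for w: w = (384·delta·E·I) / (5·L^4).
Convert to SI units:
  E = 205 GPa = 2.05 × 10¹¹ Pa
  delta = 28.54 mm = 0.02854 m
Substitute:
  w = (384 × 0.02854 × (2.05 × 10¹¹) × (7.52 × 10⁻⁵)) / (5 × 7.14^4)
  w = 13000 N/m
Convert: w = 13000 N/m = 13 kN/m
Final answer: w = 13 kN/m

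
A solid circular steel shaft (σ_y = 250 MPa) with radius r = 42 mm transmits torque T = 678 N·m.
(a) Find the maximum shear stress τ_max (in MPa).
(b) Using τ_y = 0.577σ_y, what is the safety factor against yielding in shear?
(a) For a solid circular shaft, τ_max = T·r/J with J = π·r^4/2, i.e. τ_max = 2·T / (π·r^3). Convert r = 42 mm = 0.042 m.
  τ_max = (2 × 678) / (π × 0.042^3) = 5.826 × 10⁶ Pa = 5.826 MPa
(b) τ_y = 0.577 × 250 = 144.25 MPa
  SF = τ_y/τ_max = 144.25 / 5.826 = 24.76
Final answer: (a) τ_max = 5.826 MPa, (b) SF = 24.76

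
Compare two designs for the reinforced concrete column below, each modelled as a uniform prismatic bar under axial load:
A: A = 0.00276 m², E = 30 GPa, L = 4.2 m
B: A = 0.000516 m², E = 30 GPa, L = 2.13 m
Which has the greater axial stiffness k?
Model: a uniform prismatic bar under axial load, so k = (A·E) / L (SI units).
  A: k = (0.00276 × (3 × 10¹⁰)) / 4.2 = 1.971 × 10⁷ N/m = 19.71 MN/m
  B: k = (0.000516 × (3 × 10¹⁰)) / 2.13 = 7.268 × 10⁶ N/m = 7.268 MN/m
19.71 MN/m > 7.268 MN/m, so A is larger.
Final answer: A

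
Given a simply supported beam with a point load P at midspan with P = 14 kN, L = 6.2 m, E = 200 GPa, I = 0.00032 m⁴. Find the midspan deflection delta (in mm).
Model: a simply supported beam with a point load P at midspan, so delta = (P·L^3) / (48·E·I).
Convert to SI units:
  P = 14 kN = 14000 N
  E = 200 GPa = 2 × 10¹¹ Pa
Substitute:
  delta = (14000 × 6.2^3) / (48 × (2 × 10¹¹) × 0.00032)
  delta = 0.001086 m
Convert: delta = 0.001086 m = 1.086 mm
Final answer: delta = 1.086 mm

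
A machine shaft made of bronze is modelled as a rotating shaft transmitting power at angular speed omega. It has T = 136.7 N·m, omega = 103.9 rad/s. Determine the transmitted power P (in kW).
Model: a rotating shaft transmitting power at angular speed omega, so P = T·omega.
Substitute:
  P = 136.7 × 103.9
  P = 14200 W
Convert: P = 14200 W = 14.2 kW
Final answer: P = 14.2 kW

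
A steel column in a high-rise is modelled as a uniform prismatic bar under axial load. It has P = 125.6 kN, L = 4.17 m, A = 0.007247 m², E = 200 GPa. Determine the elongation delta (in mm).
Model: a uniform prismatic bar under axial load, so delta = (P·L) / (A·E).
Convert to SI units:
  P = 125.6 kN = 125600 N
  E = 200 GPa = 2 × 10¹¹ Pa
Substitute:
  delta = (125600 × 4.17) / (0.007247 × (2 × 10¹¹))
  delta = 0.0003614 m
Convert: delta = 0.0003614 m = 0.3614 mm
Final answer: delta = 0.3614 mm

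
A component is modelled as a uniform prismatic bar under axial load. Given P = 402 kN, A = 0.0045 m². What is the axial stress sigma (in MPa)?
Model: a uniform prismatic bar under axial load, so sigma = P / A.
Convert to SI units:
  P = 402 kN = 402000 N
Substitute:
  sigma = 402000 / 0.0045
  sigma = 8.933 × 10⁷ Pa
Convert: sigma = 8.933 × 10⁷ Pa = 89.33 MPa
Final answer: sigma = 89.33 MPa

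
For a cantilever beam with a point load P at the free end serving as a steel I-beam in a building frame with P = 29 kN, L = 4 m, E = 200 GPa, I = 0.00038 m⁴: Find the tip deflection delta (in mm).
Model: a cantilever beam with a point load P at the free end, so delta = (P·L^3) / (3·E·I).
Convert to SI units:
  P = 29 kN = 29000 N
  E = 200 GPa = 2 × 10¹¹ Pa
Substitute:
  delta = (29000 × 4^3) / (3 × (2 × 10¹¹) × 0.00038)
  delta = 0.00814 m
Convert: delta = 0.00814 m = 8.14 mm
Final answer: delta = 8.14 mm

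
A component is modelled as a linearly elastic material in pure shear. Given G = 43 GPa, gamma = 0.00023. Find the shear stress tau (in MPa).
Model: a linearly elastic material in pure shear, so tau = G·gamma.
Convert to SI units:
  G = 43 GPa = 4.3 × 10¹⁰ Pa
Substitute:
  tau = (4.3 × 10¹⁰) × 0.00023
  tau = 9.89 × 10⁶ Pa
Convert: tau = 9.89 × 10⁶ Pa = 9.89 MPa
Final answer: tau = 9.89 MPa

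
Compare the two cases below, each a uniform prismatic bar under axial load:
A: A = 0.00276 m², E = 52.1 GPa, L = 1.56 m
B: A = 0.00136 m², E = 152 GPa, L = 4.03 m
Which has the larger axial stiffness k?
Model: a uniform prismatic bar under axial load, so k = (A·E) / L (SI units).
  A: k = (0.00276 × (5.21 × 10¹⁰)) / 1.56 = 9.218 × 10⁷ N/m = 92.18 MN/m
  B: k = (0.00136 × (1.52 × 10¹¹)) / 4.03 = 5.13 × 10⁷ N/m = 51.3 MN/m
92.18 MN/m > 51.3 MN/m, so A is larger.
Final answer: A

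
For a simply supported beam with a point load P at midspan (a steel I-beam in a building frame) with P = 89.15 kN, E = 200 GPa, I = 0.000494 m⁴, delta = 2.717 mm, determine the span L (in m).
Model: a simply supported beam with a point load P at midspan, so delta = (P·L^3) / (48·E·I).
Solve for L: L = ((48·delta·E·I) / P)^(1/3).
Convert to SI units:
  P = 89.15 kN = 89150 N
  E = 200 GPa = 2 × 10¹¹ Pa
  delta = 2.717 mm = 0.002717 m
Substitute:
  L = ((48 × 0.002717 × (2 × 10¹¹) × 0.000494) / 89150)^(1/3)
  L = 5.248 m
Final answer: L = 5.248 m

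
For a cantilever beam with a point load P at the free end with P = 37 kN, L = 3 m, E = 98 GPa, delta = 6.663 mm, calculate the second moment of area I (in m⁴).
Model: a cantilever beam with a point load P at the free end, so delta = (P·L^3) / (3·E·I).
Solve for I: I = (P·L^3) / (3·delta·E).
Convert to SI units:
  P = 37 kN = 37000 N
  E = 98 GPa = 9.8 × 10¹⁰ Pa
  delta = 6.663 mm = 0.006663 m
Substitute:
  I = (37000 × 3^3) / (3 × 0.006663 × (9.8 × 10¹⁰))
  I = 0.00051 m⁴
Final answer: I = 0.00051 m⁴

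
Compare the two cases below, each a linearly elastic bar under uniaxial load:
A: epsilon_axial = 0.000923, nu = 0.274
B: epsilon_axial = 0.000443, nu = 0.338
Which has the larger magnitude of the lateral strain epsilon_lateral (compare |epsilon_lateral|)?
Model: a linearly elastic bar under uniaxial load, so epsilon_lateral = -nu·epsilon_axial (SI units).
  A: epsilon_lateral = -(0.274 × 0.000923) = -0.0002529
  B: epsilon_lateral = -(0.338 × 0.000443) = -0.0001497
|epsilon_lateral|: A = 0.0002529, B = 0.0001497, so A is larger in magnitude.
Final answer: A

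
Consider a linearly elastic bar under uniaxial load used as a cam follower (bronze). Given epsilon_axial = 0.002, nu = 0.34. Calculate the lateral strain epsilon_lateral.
Model: a linearly elastic bar under uniaxial load, so epsilon_lateral = -nu·epsilon_axial.
Substitute:
  epsilon_lateral = -(0.34 × 0.002)
  epsilon_lateral = -0.00068
Final answer: epsilon_lateral = -0.00068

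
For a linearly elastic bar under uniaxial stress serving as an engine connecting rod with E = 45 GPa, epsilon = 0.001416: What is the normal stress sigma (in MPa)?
Model: a linearly elastic bar under uniaxial stress, so sigma = E·epsilon.
Convert to SI units:
  E = 45 GPa = 4.5 × 10¹⁰ Pa
Substitute:
  sigma = (4.5 × 10¹⁰) × 0.001416
  sigma = 6.372 × 10⁷ Pa
Convert: sigma = 6.372 × 10⁷ Pa = 63.72 MPa
Final answer: sigma = 63.72 MPa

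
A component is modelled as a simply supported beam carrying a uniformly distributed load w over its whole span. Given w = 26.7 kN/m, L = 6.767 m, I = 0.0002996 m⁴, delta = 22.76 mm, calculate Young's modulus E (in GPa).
Model: a simply supported beam carrying a uniformly distributed load w over its whole span, so delta = (5·w·L^4) / (384·E·I).
Solve for E: E = (5·w·L^4) / (384·delta·I).
Convert to SI units:
  w = 26.7 kN/m = 26700 N/m
  delta = 22.76 mm = 0.02276 m
Substitute:
  E = (5 × 26700 × 6.767^4) / (384 × 0.02276 × 0.0002996)
  E = 1.069 × 10¹¹ Pa
Convert: E = 1.069 × 10¹¹ Pa = 106.9 GPa
Final answer: E = 106.9 GPa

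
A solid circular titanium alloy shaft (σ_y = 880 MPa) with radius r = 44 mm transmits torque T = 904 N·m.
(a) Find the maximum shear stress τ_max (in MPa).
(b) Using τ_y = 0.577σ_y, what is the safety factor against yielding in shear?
(a) For a solid circular shaft, τ_max = T·r/J with J = π·r^4/2, i.e. τ_max = 2·T / (π·r^3). Convert r = 44 mm = 0.044 m.
  τ_max = (2 × 904) / (π × 0.044^3) = 6.756 × 10⁶ Pa = 6.756 MPa
(b) τ_y = 0.577 × 880 = 507.76 MPa
  SF = τ_y/τ_max = 507.76 / 6.756 = 75.16
Final answer: (a) τ_max = 6.756 MPa, (b) SF = 75.16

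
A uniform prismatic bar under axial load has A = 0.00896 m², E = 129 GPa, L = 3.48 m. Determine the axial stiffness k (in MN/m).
Model: a uniform prismatic bar under axial load, so k = (A·E) / L.
Convert to SI units:
  E = 129 GPa = 1.29 × 10¹¹ Pa
Substitute:
  k = (0.00896 × (1.29 × 10¹¹)) / 3.48
  k = 3.321 × 10⁸ N/m
Convert: k = 3.321 × 10⁸ N/m = 332.1 MN/m
Final answer: k = 332.1 MN/m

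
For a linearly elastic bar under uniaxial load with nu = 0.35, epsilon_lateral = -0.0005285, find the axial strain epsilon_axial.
Model: a linearly elastic bar under uniaxial load, so epsilon_lateral = -nu·epsilon_axial.
Solve for epsilon_axial: epsilon_axial = -epsilon_lateral / nu.
Substitute:
  epsilon_axial = -(-0.0005285) / 0.35
  epsilon_axial = 0.00151
Final answer: epsilon_axial = 0.00151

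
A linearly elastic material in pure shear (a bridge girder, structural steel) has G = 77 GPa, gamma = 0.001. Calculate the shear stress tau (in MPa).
Model: a linearly elastic material in pure shear, so tau = G·gamma.
Convert to SI units:
  G = 77 GPa = 7.7 × 10¹⁰ Pa
Substitute:
  tau = (7.7 × 10¹⁰) × 0.001
  tau = 7.7 × 10⁷ Pa
Convert: tau = 7.7 × 10⁷ Pa = 77 MPa
Final answer: tau = 77 MPa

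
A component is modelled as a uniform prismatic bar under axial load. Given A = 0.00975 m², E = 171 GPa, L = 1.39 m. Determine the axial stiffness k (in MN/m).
Model: a uniform prismatic bar under axial load, so k = (A·E) / L.
Convert to SI units:
  E = 171 GPa = 1.71 × 10¹¹ Pa
Substitute:
  k = (0.00975 × (1.71 × 10¹¹)) / 1.39
  k = 1.199 × 10⁹ N/m
Convert: k = 1.199 × 10⁹ N/m = 1199 MN/m
Final answer: k = 1199 MN/m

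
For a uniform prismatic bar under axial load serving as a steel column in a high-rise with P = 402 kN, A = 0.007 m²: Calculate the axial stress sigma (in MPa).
Model: a uniform prismatic bar under axial load, so sigma = P / A.
Convert to SI units:
  P = 402 kN = 402000 N
Substitute:
  sigma = 402000 / 0.007
  sigma = 5.743 × 10⁷ Pa
Convert: sigma = 5.743 × 10⁷ Pa = 57.43 MPa
Final answer: sigma = 57.43 MPa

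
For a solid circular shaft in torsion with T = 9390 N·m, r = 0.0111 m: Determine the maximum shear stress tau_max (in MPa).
Model: a solid circular shaft in torsion, so tau_max = (2·T) / (π·r^3).
Substitute:
  tau_max = (2 × 9390) / (π × 0.0111^3)
  tau_max = 4.371 × 10⁹ Pa
Convert: tau_max = 4.371 × 10⁹ Pa = 4371 MPa
Final answer: tau_max = 4371 MPa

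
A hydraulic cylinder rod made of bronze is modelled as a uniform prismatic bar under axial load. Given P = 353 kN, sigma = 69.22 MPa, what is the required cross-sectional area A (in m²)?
Model: a uniform prismatic bar under axial load, so sigma = P / A.
Solve for A: A = P / sigma.
Convert to SI units:
  P = 353 kN = 353000 N
  sigma = 69.22 MPa = 6.922 × 10⁷ Pa
Substitute:
  A = 353000 / (6.922 × 10⁷)
  A = 0.0051 m²
Final answer: A = 0.0051 m²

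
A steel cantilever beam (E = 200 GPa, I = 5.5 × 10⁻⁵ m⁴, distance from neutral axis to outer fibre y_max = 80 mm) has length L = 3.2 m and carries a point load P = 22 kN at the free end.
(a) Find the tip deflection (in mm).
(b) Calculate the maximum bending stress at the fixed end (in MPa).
(a) Tip deflection of a cantilever with an end point load: δ = P·L^3 / (3·E·I). Convert P = 22 kN = 22000 N, E = 200 GPa = 2 × 10¹¹ Pa.
  δ = (22000 × 3.2^3) / (3 × (2 × 10¹¹) × (5.5 × 10⁻⁵)) = 0.02185 m = 21.85 mm
(b) Maximum bending moment at the fixed end: M = P·L = 22000 × 3.2 = 70400 N·m. Convert y_max = 80 mm = 0.08 m.
  σ = M·y_max / I = (70400 × 0.08) / (5.5 × 10⁻⁵) = 1.024 × 10⁸ Pa = 102.4 MPa
Final answer: (a) δ = 21.85 mm, (b) σ = 102.4 MPa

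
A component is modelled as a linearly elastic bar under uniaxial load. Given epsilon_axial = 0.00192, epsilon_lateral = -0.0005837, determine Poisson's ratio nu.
Model: a linearly elastic bar under uniaxial load, so epsilon_lateral = -nu·epsilon_axial.
Solve for nu: nu = -epsilon_lateral / epsilon_axial.
Substitute:
  nu = -(-0.0005837) / 0.00192
  nu = 0.304
Final answer: nu = 0.304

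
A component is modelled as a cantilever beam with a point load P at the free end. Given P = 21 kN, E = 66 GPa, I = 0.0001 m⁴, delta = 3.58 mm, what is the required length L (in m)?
Model: a cantilever beam with a point load P at the free end, so delta = (P·L^3) / (3·E·I).
Solve for L: L = ((3·delta·E·I) / P)^(1/3).
Convert to SI units:
  P = 21 kN = 21000 N
  E = 66 GPa = 6.6 × 10¹⁰ Pa
  delta = 3.58 mm = 0.00358 m
Substitute:
  L = ((3 × 0.00358 × (6.6 × 10¹⁰) × 0.0001) / 21000)^(1/3)
  L = 1.5 m
Final answer: L = 1.5 m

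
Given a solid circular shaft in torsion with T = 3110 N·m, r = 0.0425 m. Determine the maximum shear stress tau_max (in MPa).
Model: a solid circular shaft in torsion, so tau_max = (2·T) / (π·r^3).
Substitute:
  tau_max = (2 × 3110) / (π × 0.0425^3)
  tau_max = 2.579 × 10⁷ Pa
Convert: tau_max = 2.579 × 10⁷ Pa = 25.79 MPa
Final answer: tau_max = 25.79 MPa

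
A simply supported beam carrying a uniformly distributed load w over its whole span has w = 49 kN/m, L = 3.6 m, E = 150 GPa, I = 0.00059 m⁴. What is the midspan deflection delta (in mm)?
Model: a simply supported beam carrying a uniformly distributed load w over its whole span, so delta = (5·w·L^4) / (384·E·I).
Convert to SI units:
  w = 49 kN/m = 49000 N/m
  E = 150 GPa = 1.5 × 10¹¹ Pa
Substitute:
  delta = (5 × 49000 × 3.6^4) / (384 × (1.5 × 10¹¹) × 0.00059)
  delta = 0.001211 m
Convert: delta = 0.001211 m = 1.211 mm
Final answer: delta = 1.211 mm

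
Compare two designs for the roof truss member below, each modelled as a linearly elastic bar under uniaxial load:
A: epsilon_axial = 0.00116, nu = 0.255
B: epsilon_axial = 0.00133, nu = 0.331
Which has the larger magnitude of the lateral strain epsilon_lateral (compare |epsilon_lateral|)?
Model: a linearly elastic bar under uniaxial load, so epsilon_lateral = -nu·epsilon_axial (SI units).
  A: epsilon_lateral = -(0.255 × 0.00116) = -0.0002958
  B: epsilon_lateral = -(0.331 × 0.00133) = -0.0004402
|epsilon_lateral|: A = 0.0002958, B = 0.0004402, so B is larger in magnitude.
Final answer: B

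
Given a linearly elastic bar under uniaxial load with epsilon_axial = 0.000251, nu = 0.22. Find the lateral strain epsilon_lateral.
Model: a linearly elastic bar under uniaxial load, so epsilon_lateral = -nu·epsilon_axial.
Substitute:
  epsilon_lateral = -(0.22 × 0.000251)
  epsilon_lateral = -5.522 × 10⁻⁵
Final answer: epsilon_lateral = -5.522 × 10⁻⁵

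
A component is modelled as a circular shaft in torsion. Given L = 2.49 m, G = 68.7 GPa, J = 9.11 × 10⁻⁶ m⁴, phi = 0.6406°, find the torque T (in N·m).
Model: a circular shaft in torsion, so phi = (T·L) / (G·J).
Solve for T: T = (phi·G·J) / L.
Convert to SI units:
  G = 68.7 GPa = 6.87 × 10¹⁰ Pa
  phi = 0.6406° = 0.01118 rad
Substitute:
  T = (0.01118 × (6.87 × 10¹⁰) × (9.11 × 10⁻⁶)) / 2.49
  T = 2810 N·m
Final answer: T = 2810 N·m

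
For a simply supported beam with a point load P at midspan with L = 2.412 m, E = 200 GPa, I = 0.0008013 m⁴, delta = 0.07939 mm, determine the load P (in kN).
Model: a simply supported beam with a point load P at midspan, so delta = (P·L^3) / (48·E·I).
Solve for P: P = (48·delta·E·I) / L^3.
Convert to SI units:
  E = 200 GPa = 2 × 10¹¹ Pa
  delta = 0.07939 mm = 7.939 × 10⁻⁵ m
Substitute:
  P = (48 × (7.939 × 10⁻⁵) × (2 × 10¹¹) × 0.0008013) / 2.412^3
  P = 43520 N
Convert: P = 43520 N = 43.52 kN
Final answer: P = 43.52 kN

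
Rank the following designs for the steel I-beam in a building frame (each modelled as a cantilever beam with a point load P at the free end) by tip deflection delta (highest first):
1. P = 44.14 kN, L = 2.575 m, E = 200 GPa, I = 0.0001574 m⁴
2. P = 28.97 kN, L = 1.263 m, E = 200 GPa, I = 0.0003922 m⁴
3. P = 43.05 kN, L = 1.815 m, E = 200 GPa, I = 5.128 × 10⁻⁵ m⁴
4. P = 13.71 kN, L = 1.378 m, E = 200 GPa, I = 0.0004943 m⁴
Model: a cantilever beam with a point load P at the free end, so delta = (P·L^3) / (3·E·I) (SI units).
  Case 1: delta = (44140 × 2.575^3) / (3 × (2 × 10¹¹) × 0.0001574) = 0.00798 m = 7.98 mm
  Case 2: delta = (28970 × 1.263^3) / (3 × (2 × 10¹¹) × 0.0003922) = 0.000248 m = 0.248 mm
  Case 3: delta = (43050 × 1.815^3) / (3 × (2 × 10¹¹) × (5.128 × 10⁻⁵)) = 0.008366 m = 8.366 mm
  Case 4: delta = (13710 × 1.378^3) / (3 × (2 × 10¹¹) × 0.0004943) = 0.000121 m = 0.121 mm
Ordering: 8.366 mm (case 3) > 7.98 mm (case 1) > 0.248 mm (case 2) > 0.121 mm (case 4)
Final answer: 3, 1, 2, 4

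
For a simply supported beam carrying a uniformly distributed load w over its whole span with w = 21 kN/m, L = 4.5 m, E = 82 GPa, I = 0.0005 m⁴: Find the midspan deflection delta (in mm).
Model: a simply supported beam carrying a uniformly distributed load w over its whole span, so delta = (5·w·L^4) / (384·E·I).
Convert to SI units:
  w = 21 kN/m = 21000 N/m
  E = 82 GPa = 8.2 × 10¹⁰ Pa
Substitute:
  delta = (5 × 21000 × 4.5^4) / (384 × (8.2 × 10¹⁰) × 0.0005)
  delta = 0.002735 m
Convert: delta = 0.002735 m = 2.735 mm
Final answer: delta = 2.735 mm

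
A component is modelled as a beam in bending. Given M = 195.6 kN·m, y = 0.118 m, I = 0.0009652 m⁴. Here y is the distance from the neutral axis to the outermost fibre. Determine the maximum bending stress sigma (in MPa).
Model: a beam in bending, so sigma = (M·y) / I.
Convert to SI units:
  M = 195.6 kN·m = 195600 N·m
Substitute:
  sigma = (195600 × 0.118) / 0.0009652
  sigma = 2.391 × 10⁷ Pa
Convert: sigma = 2.391 × 10⁷ Pa = 23.91 MPa
Final answer: sigma = 23.91 MPa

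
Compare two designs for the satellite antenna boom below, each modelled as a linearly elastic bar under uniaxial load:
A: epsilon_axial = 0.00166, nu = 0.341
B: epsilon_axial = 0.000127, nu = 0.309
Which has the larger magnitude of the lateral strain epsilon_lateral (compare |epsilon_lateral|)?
Model: a linearly elastic bar under uniaxial load, so epsilon_lateral = -nu·epsilon_axial (SI units).
  A: epsilon_lateral = -(0.341 × 0.00166) = -0.0005661
  B: epsilon_lateral = -(0.309 × 0.000127) = -3.924 × 10⁻⁵
|epsilon_lateral|: A = 0.0005661, B = 3.924 × 10⁻⁵, so A is larger in magnitude.
Final answer: A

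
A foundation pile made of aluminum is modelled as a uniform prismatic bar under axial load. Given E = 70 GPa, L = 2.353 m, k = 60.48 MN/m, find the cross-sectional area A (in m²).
Model: a uniform prismatic bar under axial load, so k = (A·E) / L.
Solve for A: A = (k·L) / E.
Convert to SI units:
  E = 70 GPa = 7 × 10¹⁰ Pa
  k = 60.48 MN/m = 6.048 × 10⁷ N/m
Substitute:
  A = ((6.048 × 10⁷) × 2.353) / (7 × 10¹⁰)
  A = 0.002033 m²
Final answer: A = 0.002033 m²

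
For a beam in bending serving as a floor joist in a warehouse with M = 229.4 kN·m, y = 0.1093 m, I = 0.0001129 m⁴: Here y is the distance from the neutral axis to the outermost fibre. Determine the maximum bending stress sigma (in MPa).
Model: a beam in bending, so sigma = (M·y) / I.
Convert to SI units:
  M = 229.4 kN·m = 229400 N·m
Substitute:
  sigma = (229400 × 0.1093) / 0.0001129
  sigma = 2.221 × 10⁸ Pa
Convert: sigma = 2.221 × 10⁸ Pa = 222.1 MPa
Final answer: sigma = 222.1 MPa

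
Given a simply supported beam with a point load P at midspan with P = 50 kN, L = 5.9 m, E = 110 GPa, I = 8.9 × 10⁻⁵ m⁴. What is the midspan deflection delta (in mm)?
Model: a simply supported beam with a point load P at midspan, so delta = (P·L^3) / (48·E·I).
Convert to SI units:
  P = 50 kN = 50000 N
  E = 110 GPa = 1.1 × 10¹¹ Pa
Substitute:
  delta = (50000 × 5.9^3) / (48 × (1.1 × 10¹¹) × (8.9 × 10⁻⁵))
  delta = 0.02185 m
Convert: delta = 0.02185 m = 21.85 mm
Final answer: delta = 21.85 mm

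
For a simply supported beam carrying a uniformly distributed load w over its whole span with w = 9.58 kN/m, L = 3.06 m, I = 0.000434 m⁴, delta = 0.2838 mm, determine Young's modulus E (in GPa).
Model: a simply supported beam carrying a uniformly distributed load w over its whole span, so delta = (5·w·L^4) / (384·E·I).
Solve for E: E = (5·w·L^4) / (384·delta·I).
Convert to SI units:
  w = 9.58 kN/m = 9580 N/m
  delta = 0.2838 mm = 0.0002838 m
Substitute:
  E = (5 × 9580 × 3.06^4) / (384 × 0.0002838 × 0.000434)
  E = 8.879 × 10¹⁰ Pa
Convert: E = 8.879 × 10¹⁰ Pa = 88.79 GPa
Final answer: E = 88.79 GPa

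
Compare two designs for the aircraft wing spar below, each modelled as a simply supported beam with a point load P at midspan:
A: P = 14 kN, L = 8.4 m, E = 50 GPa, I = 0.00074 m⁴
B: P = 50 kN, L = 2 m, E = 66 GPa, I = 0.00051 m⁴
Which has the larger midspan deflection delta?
Model: a simply supported beam with a point load P at midspan, so delta = (P·L^3) / (48·E·I) (SI units).
  A: delta = (14000 × 8.4^3) / (48 × (5 × 10¹⁰) × 0.00074) = 0.004672 m = 4.672 mm
  B: delta = (50000 × 2^3) / (48 × (6.6 × 10¹⁰) × 0.00051) = 0.0002476 m = 0.2476 mm
4.672 mm > 0.2476 mm, so A is larger.
Final answer: A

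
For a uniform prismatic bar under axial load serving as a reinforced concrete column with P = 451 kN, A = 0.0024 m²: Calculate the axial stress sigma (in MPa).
Model: a uniform prismatic bar under axial load, so sigma = P / A.
Convert to SI units:
  P = 451 kN = 451000 N
Substitute:
  sigma = 451000 / 0.0024
  sigma = 1.879 × 10⁸ Pa
Convert: sigma = 1.879 × 10⁸ Pa = 187.9 MPa
Final answer: sigma = 187.9 MPa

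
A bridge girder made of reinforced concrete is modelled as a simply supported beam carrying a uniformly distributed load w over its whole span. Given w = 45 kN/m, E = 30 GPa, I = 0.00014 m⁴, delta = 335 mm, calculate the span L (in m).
Model: a simply supported beam carrying a uniformly distributed load w over its whole span, so delta = (5·w·L^4) / (384·E·I).
Solve for L: L = ((384·delta·E·I) / (5·w))^(1/4).
Convert to SI units:
  w = 45 kN/m = 45000 N/m
  E = 30 GPa = 3 × 10¹⁰ Pa
  delta = 335 mm = 0.335 m
Substitute:
  L = ((384 × 0.335 × (3 × 10¹⁰) × 0.00014) / (5 × 45000))^(1/4)
  L = 7 m
Final answer: L = 7 m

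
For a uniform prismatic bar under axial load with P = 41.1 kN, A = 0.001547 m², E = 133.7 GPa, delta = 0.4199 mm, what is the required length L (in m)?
Model: a uniform prismatic bar under axial load, so delta = (P·L) / (A·E).
Solve for L: L = (delta·A·E) / P.
Convert to SI units:
  P = 41.1 kN = 41100 N
  E = 133.7 GPa = 1.337 × 10¹¹ Pa
  delta = 0.4199 mm = 0.0004199 m
Substitute:
  L = (0.0004199 × 0.001547 × (1.337 × 10¹¹)) / 41100
  L = 2.113 m
Final answer: L = 2.113 m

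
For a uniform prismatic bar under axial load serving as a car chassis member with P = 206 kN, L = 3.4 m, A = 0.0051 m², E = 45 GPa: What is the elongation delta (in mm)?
Model: a uniform prismatic bar under axial load, so delta = (P·L) / (A·E).
Convert to SI units:
  P = 206 kN = 206000 N
  E = 45 GPa = 4.5 × 10¹⁰ Pa
Substitute:
  delta = (206000 × 3.4) / (0.0051 × (4.5 × 10¹⁰))
  delta = 0.003052 m
Convert: delta = 0.003052 m = 3.052 mm
Final answer: delta = 3.052 mm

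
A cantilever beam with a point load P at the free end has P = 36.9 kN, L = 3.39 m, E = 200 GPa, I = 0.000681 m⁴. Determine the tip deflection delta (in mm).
Model: a cantilever beam with a point load P at the free end, so delta = (P·L^3) / (3·E·I).
Convert to SI units:
  P = 36.9 kN = 36900 N
  E = 200 GPa = 2 × 10¹¹ Pa
Substitute:
  delta = (36900 × 3.39^3) / (3 × (2 × 10¹¹) × 0.000681)
  delta = 0.003518 m
Convert: delta = 0.003518 m = 3.518 mm
Final answer: delta = 3.518 mm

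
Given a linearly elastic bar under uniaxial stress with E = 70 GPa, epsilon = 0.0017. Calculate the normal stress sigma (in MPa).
Model: a linearly elastic bar under uniaxial stress, so sigma = E·epsilon.
Convert to SI units:
  E = 70 GPa = 7 × 10¹⁰ Pa
Substitute:
  sigma = (7 × 10¹⁰) × 0.0017
  sigma = 1.19 × 10⁸ Pa
Convert: sigma = 1.19 × 10⁸ Pa = 119 MPa
Final answer: sigma = 119 MPa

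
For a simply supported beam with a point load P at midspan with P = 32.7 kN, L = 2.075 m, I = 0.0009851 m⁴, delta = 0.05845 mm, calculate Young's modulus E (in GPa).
Model: a simply supported beam with a point load P at midspan, so delta = (P·L^3) / (48·E·I).
Solve for E: E = (P·L^3) / (48·delta·I).
Convert to SI units:
  P = 32.7 kN = 32700 N
  delta = 0.05845 mm = 5.845 × 10⁻⁵ m
Substitute:
  E = (32700 × 2.075^3) / (48 × (5.845 × 10⁻⁵) × 0.0009851)
  E = 1.057 × 10¹¹ Pa
Convert: E = 1.057 × 10¹¹ Pa = 105.7 GPa
Final answer: E = 105.7 GPa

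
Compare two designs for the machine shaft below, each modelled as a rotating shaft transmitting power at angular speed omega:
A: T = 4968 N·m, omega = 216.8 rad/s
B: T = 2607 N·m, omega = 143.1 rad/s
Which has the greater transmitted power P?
Model: a rotating shaft transmitting power at angular speed omega, so P = T·omega (SI units).
  A: P = 4968 × 216.8 = 1.077 × 10⁶ W = 1077 kW
  B: P = 2607 × 143.1 = 373100 W = 373.1 kW
1077 kW > 373.1 kW, so A is larger.
Final answer: A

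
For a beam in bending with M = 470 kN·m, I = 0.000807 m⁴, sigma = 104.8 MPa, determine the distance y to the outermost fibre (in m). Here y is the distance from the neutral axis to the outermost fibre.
Model: a beam in bending, so sigma = (M·y) / I.
Solve for y: y = (sigma·I) / M.
Convert to SI units:
  M = 470 kN·m = 470000 N·m
  sigma = 104.8 MPa = 1.048 × 10⁸ Pa
Substitute:
  y = ((1.048 × 10⁸) × 0.000807) / 470000
  y = 0.1799 m
Final answer: y = 0.1799 m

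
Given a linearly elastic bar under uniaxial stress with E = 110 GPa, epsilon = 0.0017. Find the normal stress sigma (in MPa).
Model: a linearly elastic bar under uniaxial stress, so sigma = E·epsilon.
Convert to SI units:
  E = 110 GPa = 1.1 × 10¹¹ Pa
Substitute:
  sigma = (1.1 × 10¹¹) × 0.0017
  sigma = 1.87 × 10⁸ Pa
Convert: sigma = 1.87 × 10⁸ Pa = 187 MPa
Final answer: sigma = 187 MPa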